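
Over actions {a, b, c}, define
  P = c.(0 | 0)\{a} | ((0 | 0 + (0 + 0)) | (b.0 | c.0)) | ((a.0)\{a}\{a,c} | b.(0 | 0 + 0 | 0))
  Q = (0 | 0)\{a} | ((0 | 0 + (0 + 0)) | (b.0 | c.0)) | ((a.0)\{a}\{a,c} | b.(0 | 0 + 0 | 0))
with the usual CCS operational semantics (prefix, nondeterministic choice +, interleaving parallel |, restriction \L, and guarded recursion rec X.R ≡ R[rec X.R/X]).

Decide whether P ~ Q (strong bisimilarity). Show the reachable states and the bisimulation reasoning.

NO

P's transition system — 16 states:
  s0 = c.(0 | 0)\{a} | ((0 | 0 + (0 + 0)) | (b.0 | c.0)) | ((a.0)\{a}\{a,c} | b.(0 | 0 + 0 | 0)) ⊢ ··b··> s1, ··b··> s2, ··c··> s3, ··c··> s4
  s1 = c.(0 | 0)\{a} | ((0 | 0 + (0 + 0)) | (0 | c.0)) | ((a.0)\{a}\{a,c} | b.(0 | 0 + 0 | 0)) ⊢ ··b··> s5, ··c··> s6, ··c··> s7
  s2 = c.(0 | 0)\{a} | ((0 | 0 + (0 + 0)) | (b.0 | c.0)) | ((a.0)\{a}\{a,c} | (0 | 0 + 0 | 0)) ⊢ ··b··> s5, ··c··> s8, ··c··> s9
  s3 = (0 | 0)\{a} | ((0 | 0 + (0 + 0)) | (b.0 | c.0)) | ((a.0)\{a}\{a,c} | b.(0 | 0 + 0 | 0)) ⊢ ··b··> s6, ··b··> s8, ··c··> s10
  s4 = c.(0 | 0)\{a} | ((0 | 0 + (0 + 0)) | (b.0 | 0)) | ((a.0)\{a}\{a,c} | b.(0 | 0 + 0 | 0)) ⊢ ··b··> s7, ··b··> s9, ··c··> s10
  s5 = c.(0 | 0)\{a} | ((0 | 0 + (0 + 0)) | (0 | c.0)) | ((a.0)\{a}\{a,c} | (0 | 0 + 0 | 0)) ⊢ ··c··> s11, ··c··> s12
  s6 = (0 | 0)\{a} | ((0 | 0 + (0 + 0)) | (0 | c.0)) | ((a.0)\{a}\{a,c} | b.(0 | 0 + 0 | 0)) ⊢ ··b··> s11, ··c··> s13
  s7 = c.(0 | 0)\{a} | ((0 | 0 + (0 + 0)) | (0 | 0)) | ((a.0)\{a}\{a,c} | b.(0 | 0 + 0 | 0)) ⊢ ··b··> s12, ··c··> s13
  s8 = (0 | 0)\{a} | ((0 | 0 + (0 + 0)) | (b.0 | c.0)) | ((a.0)\{a}\{a,c} | (0 | 0 + 0 | 0)) ⊢ ··b··> s11, ··c··> s14
  s9 = c.(0 | 0)\{a} | ((0 | 0 + (0 + 0)) | (b.0 | 0)) | ((a.0)\{a}\{a,c} | (0 | 0 + 0 | 0)) ⊢ ··b··> s12, ··c··> s14
  s10 = (0 | 0)\{a} | ((0 | 0 + (0 + 0)) | (b.0 | 0)) | ((a.0)\{a}\{a,c} | b.(0 | 0 + 0 | 0)) ⊢ ··b··> s13, ··b··> s14
  s11 = (0 | 0)\{a} | ((0 | 0 + (0 + 0)) | (0 | c.0)) | ((a.0)\{a}\{a,c} | (0 | 0 + 0 | 0)) ⊢ ··c··> s15
  s12 = c.(0 | 0)\{a} | ((0 | 0 + (0 + 0)) | (0 | 0)) | ((a.0)\{a}\{a,c} | (0 | 0 + 0 | 0)) ⊢ ··c··> s15
  s13 = (0 | 0)\{a} | ((0 | 0 + (0 + 0)) | (0 | 0)) | ((a.0)\{a}\{a,c} | b.(0 | 0 + 0 | 0)) ⊢ ··b··> s15
  s14 = (0 | 0)\{a} | ((0 | 0 + (0 + 0)) | (b.0 | 0)) | ((a.0)\{a}\{a,c} | (0 | 0 + 0 | 0)) ⊢ ··b··> s15
  s15 = (0 | 0)\{a} | ((0 | 0 + (0 + 0)) | (0 | 0)) | ((a.0)\{a}\{a,c} | (0 | 0 + 0 | 0)) ⊢ (no moves)
Q's transition system — 8 states:
  t0 = (0 | 0)\{a} | ((0 | 0 + (0 + 0)) | (b.0 | c.0)) | ((a.0)\{a}\{a,c} | b.(0 | 0 + 0 | 0)) ⊢ ··b··> t1, ··b··> t2, ··c··> t3
  t1 = (0 | 0)\{a} | ((0 | 0 + (0 + 0)) | (0 | c.0)) | ((a.0)\{a}\{a,c} | b.(0 | 0 + 0 | 0)) ⊢ ··b··> t4, ··c··> t5
  t2 = (0 | 0)\{a} | ((0 | 0 + (0 + 0)) | (b.0 | c.0)) | ((a.0)\{a}\{a,c} | (0 | 0 + 0 | 0)) ⊢ ··b··> t4, ··c··> t6
  t3 = (0 | 0)\{a} | ((0 | 0 + (0 + 0)) | (b.0 | 0)) | ((a.0)\{a}\{a,c} | b.(0 | 0 + 0 | 0)) ⊢ ··b··> t5, ··b··> t6
  t4 = (0 | 0)\{a} | ((0 | 0 + (0 + 0)) | (0 | c.0)) | ((a.0)\{a}\{a,c} | (0 | 0 + 0 | 0)) ⊢ ··c··> t7
  t5 = (0 | 0)\{a} | ((0 | 0 + (0 + 0)) | (0 | 0)) | ((a.0)\{a}\{a,c} | b.(0 | 0 + 0 | 0)) ⊢ ··b··> t7
  t6 = (0 | 0)\{a} | ((0 | 0 + (0 + 0)) | (b.0 | 0)) | ((a.0)\{a}\{a,c} | (0 | 0 + 0 | 0)) ⊢ ··b··> t7
  t7 = (0 | 0)\{a} | ((0 | 0 + (0 + 0)) | (0 | 0)) | ((a.0)\{a}\{a,c} | (0 | 0 + 0 | 0)) ⊢ (no moves)
Coarsest stable partition (strong bisimilarity classes):
  B0 = {s0}
  B1 = {s3, s4, t0}
  B2 = {s10, t3}
  B3 = {s13, s14, t5, t6}
  B4 = {s15, t7}
  B5 = {s6, s7, s8, s9, t1, t2}
  B6 = {s11, s12, t4}
  B7 = {s1, s2}
  B8 = {s5}
s0 ∈ B0, t0 ∈ B1 → different blocks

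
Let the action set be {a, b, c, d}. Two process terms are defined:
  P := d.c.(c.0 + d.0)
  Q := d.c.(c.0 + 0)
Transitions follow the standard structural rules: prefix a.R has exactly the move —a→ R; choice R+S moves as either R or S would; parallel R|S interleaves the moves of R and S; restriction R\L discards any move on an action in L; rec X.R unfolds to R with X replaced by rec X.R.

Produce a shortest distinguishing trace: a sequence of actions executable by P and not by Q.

dcd

P's transition system — 4 states:
  s0 = d.c.(c.0 + d.0) → --d--▸ s1
  s1 = c.(c.0 + d.0) → --c--▸ s2
  s2 = c.0 + d.0 → --c--▸ s3, --d--▸ s3
  s3 = 0 → ·
Q's transition system — 4 states:
  t0 = d.c.(c.0 + 0) → --d--▸ t1
  t1 = c.(c.0 + 0) → --c--▸ t2
  t2 = c.0 + 0 → --c--▸ t3
  t3 = 0 → ·
Run σ = ⟨dcd⟩ on P: start {s0}
  step 1 (d): {s1}
  step 2 (c): {s2}
  step 3 (d): {s3}
  P completes σ.
Run σ = ⟨dcd⟩ on Q: start {t0}
  step 1 (d): {t1}
  step 2 (c): {t2}
  step 3 (d): ∅  — Q cannot continue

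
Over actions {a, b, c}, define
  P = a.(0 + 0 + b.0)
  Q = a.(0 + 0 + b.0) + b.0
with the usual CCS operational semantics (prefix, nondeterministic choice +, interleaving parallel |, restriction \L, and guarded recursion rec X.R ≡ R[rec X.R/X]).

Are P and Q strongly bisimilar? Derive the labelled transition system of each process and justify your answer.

NO

LTS(P): 3 reachable states
  u0 = a.(0 + 0 + b.0) has moves —a→ u1
  u1 = 0 + 0 + b.0 has moves —b→ u2
  u2 = 0 has moves (no moves)
LTS(Q): 3 reachable states
  v0 = a.(0 + 0 + b.0) + b.0 has moves —a→ v1, —b→ v2
  v1 = 0 + 0 + b.0 has moves —b→ v2
  v2 = 0 has moves (no moves)
Bisimilarity quotient blocks:
  B0 = {u0}
  B1 = {u1, v1}
  B2 = {u2, v2}
  B3 = {v0}
u0 ∈ B0, v0 ∈ B3 → different blocks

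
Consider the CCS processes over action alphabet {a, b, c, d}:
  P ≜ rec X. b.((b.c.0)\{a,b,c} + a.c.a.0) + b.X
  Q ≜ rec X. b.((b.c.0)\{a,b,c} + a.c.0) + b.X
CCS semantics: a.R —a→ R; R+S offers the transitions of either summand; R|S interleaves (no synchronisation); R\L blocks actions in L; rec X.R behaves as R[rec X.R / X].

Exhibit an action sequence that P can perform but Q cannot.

Reachable graph of P (5 states):
  u0 = rec X. b.((b.c.0)\{a,b,c} + a.c.a.0) + b.X has moves --b--▸ u0, --b--▸ u1
  u1 = (b.c.0)\{a,b,c} + a.c.a.0 has moves --a--▸ u2
  u2 = c.a.0 has moves --c--▸ u3
  u3 = a.0 has moves --a--▸ u4
  u4 = 0 has moves stopped
Reachable graph of Q (4 states):
  v0 = rec X. b.((b.c.0)\{a,b,c} + a.c.0) + b.X has moves --b--▸ v0, --b--▸ v1
  v1 = (b.c.0)\{a,b,c} + a.c.0 has moves --a--▸ v2
  v2 = c.0 has moves --c--▸ v3
  v3 = 0 has moves stopped
Run σ = ⟨baca⟩ on P: start {u0}
  step 1 (b): {u0, u1}
  step 2 (a): {u2}
  step 3 (c): {u3}
  step 4 (a): {u4}
  P completes σ.
Run σ = ⟨baca⟩ on Q: start {v0}
  step 1 (b): {v0, v1}
  step 2 (a): {v2}
  step 3 (c): {v3}
  step 4 (a): ∅  — Q cannot continue

baca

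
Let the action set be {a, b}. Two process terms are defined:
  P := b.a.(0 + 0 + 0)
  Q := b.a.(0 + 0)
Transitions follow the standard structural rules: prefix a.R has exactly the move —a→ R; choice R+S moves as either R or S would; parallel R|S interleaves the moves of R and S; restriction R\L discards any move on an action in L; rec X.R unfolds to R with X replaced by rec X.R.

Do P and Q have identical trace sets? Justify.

Reachable graph of P (3 states):
  s0 = b.a.(0 + 0 + 0) | ··b··> s1
  s1 = a.(0 + 0 + 0) | ··a··> s2
  s2 = 0 + 0 + 0 | deadlocked
Reachable graph of Q (3 states):
  t0 = b.a.(0 + 0) | ··b··> t1
  t1 = a.(0 + 0) | ··a··> t2
  t2 = 0 + 0 | deadlocked
Partition-refinement fixed point:
  B0 = {s0, t0}
  B1 = {s1, t1}
  B2 = {s2, t2}
s0 ∈ B0, t0 ∈ B0 → same block
Bisimilar ⇒ trace-equivalent.

trace-equivalent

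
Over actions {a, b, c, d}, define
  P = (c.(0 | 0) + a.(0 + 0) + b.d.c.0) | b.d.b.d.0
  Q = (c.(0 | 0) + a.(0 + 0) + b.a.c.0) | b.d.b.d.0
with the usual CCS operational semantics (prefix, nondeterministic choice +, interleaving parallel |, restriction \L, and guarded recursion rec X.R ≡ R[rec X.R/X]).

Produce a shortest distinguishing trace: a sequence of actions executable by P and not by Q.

Reachable graph of P (30 states):
  m0 = (c.(0 | 0) + a.(0 + 0) + b.d.c.0) | b.d.b.d.0 | --a--▸ m1, --b--▸ m2, --b--▸ m3, --c--▸ m4
  m1 = (0 + 0) | b.d.b.d.0 | --b--▸ m5
  m2 = (c.(0 | 0) + a.(0 + 0) + b.d.c.0) | d.b.d.0 | --a--▸ m5, --b--▸ m6, --c--▸ m7, --d--▸ m8
  m3 = d.c.0 | b.d.b.d.0 | --b--▸ m6, --d--▸ m9
  m4 = 0 | 0 | b.d.b.d.0 | --b--▸ m7
  m5 = (0 + 0) | d.b.d.0 | --d--▸ m10
  m6 = d.c.0 | d.b.d.0 | --d--▸ m11, --d--▸ m12
  m7 = 0 | 0 | d.b.d.0 | --d--▸ m13
  m8 = (c.(0 | 0) + a.(0 + 0) + b.d.c.0) | b.d.0 | --a--▸ m10, --b--▸ m12, --b--▸ m14, --c--▸ m13
  m9 = c.0 | b.d.b.d.0 | --b--▸ m11, --c--▸ m15
  m10 = (0 + 0) | b.d.0 | --b--▸ m16
  m11 = c.0 | d.b.d.0 | --c--▸ m17, --d--▸ m18
  m12 = d.c.0 | b.d.0 | --b--▸ m19, --d--▸ m18
  m13 = 0 | 0 | b.d.0 | --b--▸ m20
  m14 = (c.(0 | 0) + a.(0 + 0) + b.d.c.0) | d.0 | --a--▸ m16, --b--▸ m19, --c--▸ m20, --d--▸ m21
  m15 = 0 | b.d.b.d.0 | --b--▸ m17
  m16 = (0 + 0) | d.0 | --d--▸ m22
  m17 = 0 | d.b.d.0 | --d--▸ m23
  m18 = c.0 | b.d.0 | --b--▸ m24, --c--▸ m23
  m19 = d.c.0 | d.0 | --d--▸ m24, --d--▸ m25
  m20 = 0 | 0 | d.0 | --d--▸ m26
  m21 = (c.(0 | 0) + a.(0 + 0) + b.d.c.0) | 0 | --a--▸ m22, --b--▸ m25, --c--▸ m26
  m22 = (0 + 0) | 0 | (no moves)
  m23 = 0 | b.d.0 | --b--▸ m27
  m24 = c.0 | d.0 | --c--▸ m27, --d--▸ m28
  m25 = d.c.0 | 0 | --d--▸ m28
  m26 = 0 | 0 | 0 | (no moves)
  m27 = 0 | d.0 | --d--▸ m29
  m28 = c.0 | 0 | --c--▸ m29
  m29 = 0 | 0 | (no moves)
Reachable graph of Q (30 states):
  n0 = (c.(0 | 0) + a.(0 + 0) + b.a.c.0) | b.d.b.d.0 | --a--▸ n1, --b--▸ n2, --b--▸ n3, --c--▸ n4
  n1 = (0 + 0) | b.d.b.d.0 | --b--▸ n5
  n2 = (c.(0 | 0) + a.(0 + 0) + b.a.c.0) | d.b.d.0 | --a--▸ n5, --b--▸ n6, --c--▸ n7, --d--▸ n8
  n3 = a.c.0 | b.d.b.d.0 | --a--▸ n9, --b--▸ n6
  n4 = 0 | 0 | b.d.b.d.0 | --b--▸ n7
  n5 = (0 + 0) | d.b.d.0 | --d--▸ n10
  n6 = a.c.0 | d.b.d.0 | --a--▸ n11, --d--▸ n12
  n7 = 0 | 0 | d.b.d.0 | --d--▸ n13
  n8 = (c.(0 | 0) + a.(0 + 0) + b.a.c.0) | b.d.0 | --a--▸ n10, --b--▸ n12, --b--▸ n14, --c--▸ n13
  n9 = c.0 | b.d.b.d.0 | --b--▸ n11, --c--▸ n15
  n10 = (0 + 0) | b.d.0 | --b--▸ n16
  n11 = c.0 | d.b.d.0 | --c--▸ n17, --d--▸ n18
  n12 = a.c.0 | b.d.0 | --a--▸ n18, --b--▸ n19
  n13 = 0 | 0 | b.d.0 | --b--▸ n20
  n14 = (c.(0 | 0) + a.(0 + 0) + b.a.c.0) | d.0 | --a--▸ n16, --b--▸ n19, --c--▸ n20, --d--▸ n21
  n15 = 0 | b.d.b.d.0 | --b--▸ n17
  n16 = (0 + 0) | d.0 | --d--▸ n22
  n17 = 0 | d.b.d.0 | --d--▸ n23
  n18 = c.0 | b.d.0 | --b--▸ n24, --c--▸ n23
  n19 = a.c.0 | d.0 | --a--▸ n24, --d--▸ n25
  n20 = 0 | 0 | d.0 | --d--▸ n26
  n21 = (c.(0 | 0) + a.(0 + 0) + b.a.c.0) | 0 | --a--▸ n22, --b--▸ n25, --c--▸ n26
  n22 = (0 + 0) | 0 | (no moves)
  n23 = 0 | b.d.0 | --b--▸ n27
  n24 = c.0 | d.0 | --c--▸ n27, --d--▸ n28
  n25 = a.c.0 | 0 | --a--▸ n28
  n26 = 0 | 0 | 0 | (no moves)
  n27 = 0 | d.0 | --d--▸ n29
  n28 = c.0 | 0 | --c--▸ n29
  n29 = 0 | 0 | (no moves)
Run σ = ⟨bbdc⟩ on P: start {m0}
  after b @ step 1: {m2, m3}
  after b @ step 2: {m6}
  after d @ step 3: {m11, m12}
  after c @ step 4: {m17}
  ✓ P
Run σ = ⟨bbdc⟩ on Q: start {n0}
  after b @ step 1: {n2, n3}
  after b @ step 2: {n6}
  after d @ step 3: {n12}
  after c @ step 4: ∅ (Q stuck)

bbdc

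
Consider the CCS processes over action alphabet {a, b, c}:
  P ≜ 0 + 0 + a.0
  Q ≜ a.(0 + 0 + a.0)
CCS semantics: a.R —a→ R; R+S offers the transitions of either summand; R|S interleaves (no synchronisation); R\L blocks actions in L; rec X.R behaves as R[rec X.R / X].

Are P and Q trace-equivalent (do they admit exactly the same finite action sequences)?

Reachable graph of P (2 states):
  p0 = 0 + 0 + a.0 → ··a··> p1
  p1 = 0 → deadlocked
Reachable graph of Q (3 states):
  q0 = a.(0 + 0 + a.0) → ··a··> q1
  q1 = 0 + 0 + a.0 → ··a··> q2
  q2 = 0 → deadlocked
Trace ⟨aa⟩ through Q, begin at {q0}:
  [1] a ⇒ {q1}
  [2] a ⇒ {q2}
  Q completes σ.
Trace ⟨aa⟩ through P, begin at {p0}:
  [1] a ⇒ {p1}
  [2] a ⇒ no successor for P

traces(P) ≠ traces(Q) — witness ⟨aa⟩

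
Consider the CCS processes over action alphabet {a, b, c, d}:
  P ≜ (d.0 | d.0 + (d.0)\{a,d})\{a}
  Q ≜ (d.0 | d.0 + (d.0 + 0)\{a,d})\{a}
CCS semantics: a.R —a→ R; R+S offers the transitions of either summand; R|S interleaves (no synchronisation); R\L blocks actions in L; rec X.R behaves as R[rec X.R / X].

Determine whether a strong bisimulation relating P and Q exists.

P ~ Q

LTS(P): 4 reachable states
  p0 = (d.0 | d.0 + (d.0)\{a,d})\{a} → =d=> p1, =d=> p2
  p1 = (0 | d.0)\{a} → =d=> p3
  p2 = (d.0 | 0)\{a} → =d=> p3
  p3 = (0 | 0)\{a} → ∅
LTS(Q): 4 reachable states
  q0 = (d.0 | d.0 + (d.0 + 0)\{a,d})\{a} → =d=> q1, =d=> q2
  q1 = (0 | d.0)\{a} → =d=> q3
  q2 = (d.0 | 0)\{a} → =d=> q3
  q3 = (0 | 0)\{a} → ∅
Bisimilarity quotient blocks:
  B0 = {p0, q0}
  B1 = {p1, p2, q1, q2}
  B2 = {p3, q3}
p0 ∈ B0, q0 ∈ B0 → same block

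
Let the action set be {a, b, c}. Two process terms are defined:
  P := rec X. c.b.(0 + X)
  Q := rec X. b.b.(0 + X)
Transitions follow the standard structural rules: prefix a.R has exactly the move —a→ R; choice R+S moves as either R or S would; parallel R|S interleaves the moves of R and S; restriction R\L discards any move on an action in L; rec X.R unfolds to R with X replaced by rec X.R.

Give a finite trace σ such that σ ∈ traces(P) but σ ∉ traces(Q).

c

LTS(P): 3 reachable states
  s0 = rec X. c.b.(0 + X) → =c=> s1
  s1 = b.(0 + (rec X. c.b.(0 + X))) → =b=> s2
  s2 = 0 + (rec X. c.b.(0 + X)) → =c=> s1
LTS(Q): 3 reachable states
  t0 = rec X. b.b.(0 + X) → =b=> t1
  t1 = b.(0 + (rec X. b.b.(0 + X))) → =b=> t2
  t2 = 0 + (rec X. b.b.(0 + X)) → =b=> t1
Run σ = ⟨c⟩ on P: start {s0}
  [1] c ⇒ {s1}
  ✓ P
Run σ = ⟨c⟩ on Q: start {t0}
  [1] c ⇒ ∅ (Q stuck)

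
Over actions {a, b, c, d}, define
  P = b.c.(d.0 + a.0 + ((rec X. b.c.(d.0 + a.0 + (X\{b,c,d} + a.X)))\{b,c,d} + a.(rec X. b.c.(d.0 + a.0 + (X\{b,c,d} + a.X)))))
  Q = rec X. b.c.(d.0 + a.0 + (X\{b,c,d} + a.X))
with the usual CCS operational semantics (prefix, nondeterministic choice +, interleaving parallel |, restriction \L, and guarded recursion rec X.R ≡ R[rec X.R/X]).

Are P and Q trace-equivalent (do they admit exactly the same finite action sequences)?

trace-equivalent

LTS(P): 5 reachable states
  p0 = b.c.(d.0 + a.0 + ((rec X. b.c.(d.0 + a.0 + (X\{b,c,d} + a.X)))\{b,c,d} + a.(rec X. b.c.(d.0 + a.0 + (X\{b,c,d} + a.X))))) has moves =b=> p1
  p1 = c.(d.0 + a.0 + ((rec X. b.c.(d.0 + a.0 + (X\{b,c,d} + a.X)))\{b,c,d} + a.(rec X. b.c.(d.0 + a.0 + (X\{b,c,d} + a.X))))) has moves =c=> p2
  p2 = d.0 + a.0 + ((rec X. b.c.(d.0 + a.0 + (X\{b,c,d} + a.X)))\{b,c,d} + a.(rec X. b.c.(d.0 + a.0 + (X\{b,c,d} + a.X)))) has moves =a=> p3, =a=> p4, =d=> p3
  p3 = 0 has moves ·
  p4 = rec X. b.c.(d.0 + a.0 + (X\{b,c,d} + a.X)) has moves =b=> p1
LTS(Q): 4 reachable states
  q0 = rec X. b.c.(d.0 + a.0 + (X\{b,c,d} + a.X)) has moves =b=> q1
  q1 = c.(d.0 + a.0 + ((rec X. b.c.(d.0 + a.0 + (X\{b,c,d} + a.X)))\{b,c,d} + a.(rec X. b.c.(d.0 + a.0 + (X\{b,c,d} + a.X))))) has moves =c=> q2
  q2 = d.0 + a.0 + ((rec X. b.c.(d.0 + a.0 + (X\{b,c,d} + a.X)))\{b,c,d} + a.(rec X. b.c.(d.0 + a.0 + (X\{b,c,d} + a.X)))) has moves =a=> q0, =a=> q3, =d=> q3
  q3 = 0 has moves ·
Partition-refinement fixed point:
  B0 = {p0, p4, q0}
  B1 = {p1, q1}
  B2 = {p2, q2}
  B3 = {p3, q3}
p0 ∈ B0, q0 ∈ B0 → same block
Bisimilar ⇒ trace-equivalent.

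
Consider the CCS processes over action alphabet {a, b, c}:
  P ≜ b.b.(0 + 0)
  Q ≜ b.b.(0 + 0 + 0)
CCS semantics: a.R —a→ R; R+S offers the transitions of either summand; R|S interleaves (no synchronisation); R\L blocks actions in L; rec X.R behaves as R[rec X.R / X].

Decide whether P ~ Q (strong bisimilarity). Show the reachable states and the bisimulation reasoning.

LTS(P): 3 reachable states
  s0 = b.b.(0 + 0) has moves —b→ s1
  s1 = b.(0 + 0) has moves —b→ s2
  s2 = 0 + 0 has moves ∅
LTS(Q): 3 reachable states
  t0 = b.b.(0 + 0 + 0) has moves —b→ t1
  t1 = b.(0 + 0 + 0) has moves —b→ t2
  t2 = 0 + 0 + 0 has moves ∅
Coarsest stable partition (strong bisimilarity classes):
  B0 = {s0, t0}
  B1 = {s1, t1}
  B2 = {s2, t2}
s0 ∈ B0, t0 ∈ B0 → same block

YES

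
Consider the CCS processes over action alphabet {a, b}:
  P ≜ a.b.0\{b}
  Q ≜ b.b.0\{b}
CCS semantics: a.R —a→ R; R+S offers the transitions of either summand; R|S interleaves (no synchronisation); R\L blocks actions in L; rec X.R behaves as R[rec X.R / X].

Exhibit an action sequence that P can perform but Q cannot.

a

Reachable graph of P (3 states):
  m0 = a.b.0\{b} → =a=> m1
  m1 = b.0\{b} → =b=> m2
  m2 = 0\{b} → ∅
Reachable graph of Q (3 states):
  n0 = b.b.0\{b} → =b=> n1
  n1 = b.0\{b} → =b=> n2
  n2 = 0\{b} → ∅
Executing a from P (initial set {m0}):
  [1] a ⇒ {m1}
  — P admits the full trace.
Executing a from Q (initial set {n0}):
  [1] a ⇒ ∅  — Q cannot continue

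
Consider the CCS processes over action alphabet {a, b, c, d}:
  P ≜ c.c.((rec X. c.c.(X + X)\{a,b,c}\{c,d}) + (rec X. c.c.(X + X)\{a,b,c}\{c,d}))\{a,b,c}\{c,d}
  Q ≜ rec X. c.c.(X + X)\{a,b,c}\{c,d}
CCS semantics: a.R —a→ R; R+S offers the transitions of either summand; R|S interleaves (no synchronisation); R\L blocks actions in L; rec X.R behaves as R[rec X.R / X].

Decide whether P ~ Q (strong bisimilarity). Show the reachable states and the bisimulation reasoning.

P's transition system — 3 states:
  u0 = c.c.((rec X. c.c.(X + X)\{a,b,c}\{c,d}) + (rec X. c.c.(X + X)\{a,b,c}\{c,d}))\{a,b,c}\{c,d} | ··c··> u1
  u1 = c.((rec X. c.c.(X + X)\{a,b,c}\{c,d}) + (rec X. c.c.(X + X)\{a,b,c}\{c,d}))\{a,b,c}\{c,d} | ··c··> u2
  u2 = ((rec X. c.c.(X + X)\{a,b,c}\{c,d}) + (rec X. c.c.(X + X)\{a,b,c}\{c,d}))\{a,b,c}\{c,d} | (no moves)
Q's transition system — 3 states:
  v0 = rec X. c.c.(X + X)\{a,b,c}\{c,d} | ··c··> v1
  v1 = c.((rec X. c.c.(X + X)\{a,b,c}\{c,d}) + (rec X. c.c.(X + X)\{a,b,c}\{c,d}))\{a,b,c}\{c,d} | ··c··> v2
  v2 = ((rec X. c.c.(X + X)\{a,b,c}\{c,d}) + (rec X. c.c.(X + X)\{a,b,c}\{c,d}))\{a,b,c}\{c,d} | (no moves)
Coarsest stable partition (strong bisimilarity classes):
  B0 = {u0, v0}
  B1 = {u1, v1}
  B2 = {u2, v2}
u0 ∈ B0, v0 ∈ B0 → same block

YES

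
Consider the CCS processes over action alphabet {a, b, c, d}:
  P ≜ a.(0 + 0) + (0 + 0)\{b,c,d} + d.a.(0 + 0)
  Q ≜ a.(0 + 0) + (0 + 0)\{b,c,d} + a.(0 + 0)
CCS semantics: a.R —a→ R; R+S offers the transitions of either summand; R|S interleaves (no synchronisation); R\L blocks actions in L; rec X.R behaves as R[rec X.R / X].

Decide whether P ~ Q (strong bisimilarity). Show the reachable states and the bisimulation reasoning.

P's transition system — 3 states:
  s0 = a.(0 + 0) + (0 + 0)\{b,c,d} + d.a.(0 + 0) | --a--▸ s1, --d--▸ s2
  s1 = 0 + 0 | (no moves)
  s2 = a.(0 + 0) | --a--▸ s1
Q's transition system — 2 states:
  t0 = a.(0 + 0) + (0 + 0)\{b,c,d} + a.(0 + 0) | --a--▸ t1
  t1 = 0 + 0 | (no moves)
Partition-refinement fixed point:
  B0 = {s0}
  B1 = {s1, t1}
  B2 = {s2, t0}
s0 ∈ B0, t0 ∈ B2 → different blocks

P ≁ Q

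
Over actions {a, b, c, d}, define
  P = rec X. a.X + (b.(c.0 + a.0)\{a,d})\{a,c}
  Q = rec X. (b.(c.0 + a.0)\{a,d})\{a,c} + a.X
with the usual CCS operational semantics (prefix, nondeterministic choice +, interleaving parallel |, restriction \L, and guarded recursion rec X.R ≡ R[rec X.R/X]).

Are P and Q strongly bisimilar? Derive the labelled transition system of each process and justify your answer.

YES

P's transition system — 2 states:
  m0 = rec X. a.X + (b.(c.0 + a.0)\{a,d})\{a,c} :: —a→ m0, —b→ m1
  m1 = (c.0 + a.0)\{a,d}\{a,c} :: ∅
Q's transition system — 2 states:
  n0 = rec X. (b.(c.0 + a.0)\{a,d})\{a,c} + a.X :: —a→ n0, —b→ n1
  n1 = (c.0 + a.0)\{a,d}\{a,c} :: ∅
Partition-refinement fixed point:
  B0 = {m0, n0}
  B1 = {m1, n1}
m0 ∈ B0, n0 ∈ B0 → same block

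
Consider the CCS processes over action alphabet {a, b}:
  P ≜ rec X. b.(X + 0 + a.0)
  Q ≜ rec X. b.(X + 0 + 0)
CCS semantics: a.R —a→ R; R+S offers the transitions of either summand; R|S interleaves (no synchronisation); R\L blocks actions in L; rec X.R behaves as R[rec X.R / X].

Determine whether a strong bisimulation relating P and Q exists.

Reachable graph of P (3 states):
  p0 = rec X. b.(X + 0 + a.0) :: —b→ p1
  p1 = (rec X. b.(X + 0 + a.0)) + 0 + a.0 :: —a→ p2, —b→ p1
  p2 = 0 :: ·
Reachable graph of Q (2 states):
  q0 = rec X. b.(X + 0 + 0) :: —b→ q1
  q1 = (rec X. b.(X + 0 + 0)) + 0 + 0 :: —b→ q1
Coarsest stable partition (strong bisimilarity classes):
  B0 = {p0}
  B1 = {p1}
  B2 = {p2}
  B3 = {q0, q1}
p0 ∈ B0, q0 ∈ B3 → different blocks

not bisimilar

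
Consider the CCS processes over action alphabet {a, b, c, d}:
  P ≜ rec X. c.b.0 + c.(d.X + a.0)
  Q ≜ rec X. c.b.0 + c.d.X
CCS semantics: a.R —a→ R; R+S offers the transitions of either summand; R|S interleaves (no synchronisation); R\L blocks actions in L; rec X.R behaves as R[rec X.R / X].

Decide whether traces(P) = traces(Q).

traces(P) ≠ traces(Q) — witness ⟨ca⟩

Reachable graph of P (4 states):
  u0 = rec X. c.b.0 + c.(d.X + a.0) :: -c-> u1, -c-> u2
  u1 = b.0 :: -b-> u3
  u2 = d.(rec X. c.b.0 + c.(d.X + a.0)) + a.0 :: -a-> u3, -d-> u0
  u3 = 0 :: (no moves)
Reachable graph of Q (4 states):
  v0 = rec X. c.b.0 + c.d.X :: -c-> v1, -c-> v2
  v1 = b.0 :: -b-> v3
  v2 = d.(rec X. c.b.0 + c.d.X) :: -d-> v0
  v3 = 0 :: (no moves)
Trace ⟨ca⟩ through P, begin at {u0}:
  [1] c ⇒ {u1, u2}
  [2] a ⇒ {u3}
  ✓ P
Trace ⟨ca⟩ through Q, begin at {v0}:
  [1] c ⇒ {v1, v2}
  [2] a ⇒ ∅ (Q stuck)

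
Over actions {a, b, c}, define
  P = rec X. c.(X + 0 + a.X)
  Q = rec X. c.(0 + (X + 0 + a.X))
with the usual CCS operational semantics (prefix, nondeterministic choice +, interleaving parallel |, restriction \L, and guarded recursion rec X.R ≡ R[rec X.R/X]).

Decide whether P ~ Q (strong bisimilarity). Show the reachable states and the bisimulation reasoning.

bisimilar

LTS(P): 2 reachable states
  u0 = rec X. c.(X + 0 + a.X) ⊢ -c-> u1
  u1 = (rec X. c.(X + 0 + a.X)) + 0 + a.(rec X. c.(X + 0 + a.X)) ⊢ -a-> u0, -c-> u1
LTS(Q): 2 reachable states
  v0 = rec X. c.(0 + (X + 0 + a.X)) ⊢ -c-> v1
  v1 = 0 + ((rec X. c.(0 + (X + 0 + a.X))) + 0 + a.(rec X. c.(0 + (X + 0 + a.X)))) ⊢ -a-> v0, -c-> v1
Partition-refinement fixed point:
  B0 = {u0, v0}
  B1 = {u1, v1}
u0 ∈ B0, v0 ∈ B0 → same block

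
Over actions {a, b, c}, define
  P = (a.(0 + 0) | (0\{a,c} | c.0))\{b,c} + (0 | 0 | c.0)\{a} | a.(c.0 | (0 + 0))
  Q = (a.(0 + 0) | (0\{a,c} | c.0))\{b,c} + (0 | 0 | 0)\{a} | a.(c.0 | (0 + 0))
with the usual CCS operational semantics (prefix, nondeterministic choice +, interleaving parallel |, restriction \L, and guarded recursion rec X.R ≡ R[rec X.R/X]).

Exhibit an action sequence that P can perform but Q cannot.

Reachable graph of P (7 states):
  p0 = (a.(0 + 0) | (0\{a,c} | c.0))\{b,c} + (0 | 0 | c.0)\{a} | a.(c.0 | (0 + 0)) | —a→ p1, —a→ p2, —c→ p3
  p1 = ((0 + 0) | (0\{a,c} | c.0))\{b,c} | ∅
  p2 = (0 | 0 | c.0)\{a} | (c.0 | (0 + 0)) | —c→ p4, —c→ p5
  p3 = (0 | 0 | 0)\{a} | a.(c.0 | (0 + 0)) | —a→ p4
  p4 = (0 | 0 | 0)\{a} | (c.0 | (0 + 0)) | —c→ p6
  p5 = (0 | 0 | c.0)\{a} | (0 | (0 + 0)) | —c→ p6
  p6 = (0 | 0 | 0)\{a} | (0 | (0 + 0)) | ∅
Reachable graph of Q (4 states):
  q0 = (a.(0 + 0) | (0\{a,c} | c.0))\{b,c} + (0 | 0 | 0)\{a} | a.(c.0 | (0 + 0)) | —a→ q1, —a→ q2
  q1 = ((0 + 0) | (0\{a,c} | c.0))\{b,c} | ∅
  q2 = (0 | 0 | 0)\{a} | (c.0 | (0 + 0)) | —c→ q3
  q3 = (0 | 0 | 0)\{a} | (0 | (0 + 0)) | ∅
Run σ = ⟨c⟩ on P: start {p0}
  after c @ step 1: {p3}
  ✓ P
Run σ = ⟨c⟩ on Q: start {q0}
  after c @ step 1: no successor for Q

c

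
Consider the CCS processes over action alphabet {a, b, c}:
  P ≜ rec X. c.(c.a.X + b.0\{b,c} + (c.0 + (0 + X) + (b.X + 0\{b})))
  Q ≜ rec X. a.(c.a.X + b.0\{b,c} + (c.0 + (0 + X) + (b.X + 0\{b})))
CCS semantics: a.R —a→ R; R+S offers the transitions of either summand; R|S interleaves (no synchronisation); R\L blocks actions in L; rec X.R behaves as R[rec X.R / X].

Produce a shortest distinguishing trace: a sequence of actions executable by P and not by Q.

Reachable graph of P (5 states):
  p0 = rec X. c.(c.a.X + b.0\{b,c} + (c.0 + (0 + X) + (b.X + 0\{b}))) | -c-> p1
  p1 = c.a.(rec X. c.(c.a.X + b.0\{b,c} + (c.0 + (0 + X) + (b.X + 0\{b})))) + b.0\{b,c} + (c.0 + (0 + (rec X. c.(c.a.X + b.0\{b,c} + (c.0 + (0 + X) + (b.X + 0\{b}))))) + (b.(rec X. c.(c.a.X + b.0\{b,c} + (c.0 + (0 + X) + (b.X + 0\{b})))) + 0\{b})) | -b-> p0, -b-> p2, -c-> p1, -c-> p3, -c-> p4
  p2 = 0\{b,c} | deadlocked
  p3 = 0 | deadlocked
  p4 = a.(rec X. c.(c.a.X + b.0\{b,c} + (c.0 + (0 + X) + (b.X + 0\{b})))) | -a-> p0
Reachable graph of Q (5 states):
  q0 = rec X. a.(c.a.X + b.0\{b,c} + (c.0 + (0 + X) + (b.X + 0\{b}))) | -a-> q1
  q1 = c.a.(rec X. a.(c.a.X + b.0\{b,c} + (c.0 + (0 + X) + (b.X + 0\{b})))) + b.0\{b,c} + (c.0 + (0 + (rec X. a.(c.a.X + b.0\{b,c} + (c.0 + (0 + X) + (b.X + 0\{b}))))) + (b.(rec X. a.(c.a.X + b.0\{b,c} + (c.0 + (0 + X) + (b.X + 0\{b})))) + 0\{b})) | -a-> q1, -b-> q0, -b-> q2, -c-> q3, -c-> q4
  q2 = 0\{b,c} | deadlocked
  q3 = 0 | deadlocked
  q4 = a.(rec X. a.(c.a.X + b.0\{b,c} + (c.0 + (0 + X) + (b.X + 0\{b})))) | -a-> q0
Run σ = ⟨c⟩ on P: start {p0}
  after c @ step 1: {p1}
  ✓ P
Run σ = ⟨c⟩ on Q: start {q0}
  after c @ step 1: ∅  — Q cannot continue

c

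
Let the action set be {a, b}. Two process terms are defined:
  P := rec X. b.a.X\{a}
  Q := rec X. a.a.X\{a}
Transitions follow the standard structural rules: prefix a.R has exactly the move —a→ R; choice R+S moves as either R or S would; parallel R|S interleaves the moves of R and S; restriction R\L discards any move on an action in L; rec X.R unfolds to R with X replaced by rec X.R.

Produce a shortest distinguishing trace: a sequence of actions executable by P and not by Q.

Reachable graph of P (4 states):
  s0 = rec X. b.a.X\{a} | =b=> s1
  s1 = a.(rec X. b.a.X\{a})\{a} | =a=> s2
  s2 = (rec X. b.a.X\{a})\{a} | =b=> s3
  s3 = (a.(rec X. b.a.X\{a})\{a})\{a} | (no moves)
Reachable graph of Q (3 states):
  t0 = rec X. a.a.X\{a} | =a=> t1
  t1 = a.(rec X. a.a.X\{a})\{a} | =a=> t2
  t2 = (rec X. a.a.X\{a})\{a} | (no moves)
Run σ = ⟨b⟩ on P: start {s0}
  step 1 (b): {s1}
  — P admits the full trace.
Run σ = ⟨b⟩ on Q: start {t0}
  step 1 (b): ∅ (Q stuck)

b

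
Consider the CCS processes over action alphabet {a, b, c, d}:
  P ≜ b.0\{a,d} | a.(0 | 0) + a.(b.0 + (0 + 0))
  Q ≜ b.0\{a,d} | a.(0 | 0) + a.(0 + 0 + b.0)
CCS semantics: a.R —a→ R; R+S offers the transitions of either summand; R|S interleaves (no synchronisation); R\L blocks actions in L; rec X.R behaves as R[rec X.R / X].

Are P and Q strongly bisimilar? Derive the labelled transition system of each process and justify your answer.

bisimilar

Reachable graph of P (6 states):
  p0 = b.0\{a,d} | a.(0 | 0) + a.(b.0 + (0 + 0)) → -a-> p1, -a-> p2, -b-> p3
  p1 = b.0 + (0 + 0) → -b-> p4
  p2 = b.0\{a,d} | (0 | 0) → -b-> p5
  p3 = 0\{a,d} | a.(0 | 0) → -a-> p5
  p4 = 0 → (no moves)
  p5 = 0\{a,d} | (0 | 0) → (no moves)
Reachable graph of Q (6 states):
  q0 = b.0\{a,d} | a.(0 | 0) + a.(0 + 0 + b.0) → -a-> q1, -a-> q2, -b-> q3
  q1 = 0 + 0 + b.0 → -b-> q4
  q2 = b.0\{a,d} | (0 | 0) → -b-> q5
  q3 = 0\{a,d} | a.(0 | 0) → -a-> q5
  q4 = 0 → (no moves)
  q5 = 0\{a,d} | (0 | 0) → (no moves)
Coarsest stable partition (strong bisimilarity classes):
  B0 = {p0, q0}
  B1 = {p1, p2, q1, q2}
  B2 = {p4, p5, q4, q5}
  B3 = {p3, q3}
p0 ∈ B0, q0 ∈ B0 → same block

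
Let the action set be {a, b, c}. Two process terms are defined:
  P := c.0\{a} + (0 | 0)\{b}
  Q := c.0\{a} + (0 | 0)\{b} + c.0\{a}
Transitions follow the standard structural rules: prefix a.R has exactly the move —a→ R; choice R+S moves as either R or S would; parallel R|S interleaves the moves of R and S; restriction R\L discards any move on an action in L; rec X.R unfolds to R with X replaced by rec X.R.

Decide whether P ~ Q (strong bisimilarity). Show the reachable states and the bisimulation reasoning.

YES

Reachable graph of P (2 states):
  s0 = c.0\{a} + (0 | 0)\{b} :: --c--▸ s1
  s1 = 0\{a} :: (no moves)
Reachable graph of Q (2 states):
  t0 = c.0\{a} + (0 | 0)\{b} + c.0\{a} :: --c--▸ t1
  t1 = 0\{a} :: (no moves)
Coarsest stable partition (strong bisimilarity classes):
  B0 = {s0, t0}
  B1 = {s1, t1}
s0 ∈ B0, t0 ∈ B0 → same block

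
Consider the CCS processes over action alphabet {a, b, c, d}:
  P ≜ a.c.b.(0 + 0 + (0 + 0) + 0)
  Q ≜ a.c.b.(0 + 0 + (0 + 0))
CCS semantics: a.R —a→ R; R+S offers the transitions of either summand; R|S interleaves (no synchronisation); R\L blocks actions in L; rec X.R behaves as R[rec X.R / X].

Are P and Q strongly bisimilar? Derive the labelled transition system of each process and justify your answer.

P ~ Q

LTS(P): 4 reachable states
  m0 = a.c.b.(0 + 0 + (0 + 0) + 0) ⊢ =a=> m1
  m1 = c.b.(0 + 0 + (0 + 0) + 0) ⊢ =c=> m2
  m2 = b.(0 + 0 + (0 + 0) + 0) ⊢ =b=> m3
  m3 = 0 + 0 + (0 + 0) + 0 ⊢ stopped
LTS(Q): 4 reachable states
  n0 = a.c.b.(0 + 0 + (0 + 0)) ⊢ =a=> n1
  n1 = c.b.(0 + 0 + (0 + 0)) ⊢ =c=> n2
  n2 = b.(0 + 0 + (0 + 0)) ⊢ =b=> n3
  n3 = 0 + 0 + (0 + 0) ⊢ stopped
Partition-refinement fixed point:
  B0 = {m0, n0}
  B1 = {m1, n1}
  B2 = {m2, n2}
  B3 = {m3, n3}
m0 ∈ B0, n0 ∈ B0 → same block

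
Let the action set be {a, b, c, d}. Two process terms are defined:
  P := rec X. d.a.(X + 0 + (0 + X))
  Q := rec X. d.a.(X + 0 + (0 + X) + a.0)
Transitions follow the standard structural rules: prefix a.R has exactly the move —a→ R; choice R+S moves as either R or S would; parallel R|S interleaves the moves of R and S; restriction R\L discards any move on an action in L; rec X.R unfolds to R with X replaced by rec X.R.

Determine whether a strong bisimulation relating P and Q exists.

not bisimilar

P's transition system — 3 states:
  p0 = rec X. d.a.(X + 0 + (0 + X)) :: ··d··> p1
  p1 = a.((rec X. d.a.(X + 0 + (0 + X))) + 0 + (0 + (rec X. d.a.(X + 0 + (0 + X))))) :: ··a··> p2
  p2 = (rec X. d.a.(X + 0 + (0 + X))) + 0 + (0 + (rec X. d.a.(X + 0 + (0 + X)))) :: ··d··> p1
Q's transition system — 4 states:
  q0 = rec X. d.a.(X + 0 + (0 + X) + a.0) :: ··d··> q1
  q1 = a.((rec X. d.a.(X + 0 + (0 + X) + a.0)) + 0 + (0 + (rec X. d.a.(X + 0 + (0 + X) + a.0))) + a.0) :: ··a··> q2
  q2 = (rec X. d.a.(X + 0 + (0 + X) + a.0)) + 0 + (0 + (rec X. d.a.(X + 0 + (0 + X) + a.0))) + a.0 :: ··a··> q3, ··d··> q1
  q3 = 0 :: ∅
Bisimilarity quotient blocks:
  B0 = {p0, p2}
  B1 = {p1}
  B2 = {q0}
  B3 = {q1}
  B4 = {q2}
  B5 = {q3}
p0 ∈ B0, q0 ∈ B2 → different blocks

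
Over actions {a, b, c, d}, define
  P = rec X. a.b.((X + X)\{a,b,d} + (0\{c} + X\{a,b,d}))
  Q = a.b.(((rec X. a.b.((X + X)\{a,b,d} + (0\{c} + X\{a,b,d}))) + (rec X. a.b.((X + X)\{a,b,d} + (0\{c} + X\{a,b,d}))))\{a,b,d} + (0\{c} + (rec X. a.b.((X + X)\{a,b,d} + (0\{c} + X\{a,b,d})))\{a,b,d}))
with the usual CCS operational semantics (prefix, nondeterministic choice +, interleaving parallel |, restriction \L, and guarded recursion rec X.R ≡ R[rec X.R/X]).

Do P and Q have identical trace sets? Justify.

LTS(P): 3 reachable states
  s0 = rec X. a.b.((X + X)\{a,b,d} + (0\{c} + X\{a,b,d})) ⊢ -a-> s1
  s1 = b.(((rec X. a.b.((X + X)\{a,b,d} + (0\{c} + X\{a,b,d}))) + (rec X. a.b.((X + X)\{a,b,d} + (0\{c} + X\{a,b,d}))))\{a,b,d} + (0\{c} + (rec X. a.b.((X + X)\{a,b,d} + (0\{c} + X\{a,b,d})))\{a,b,d})) ⊢ -b-> s2
  s2 = ((rec X. a.b.((X + X)\{a,b,d} + (0\{c} + X\{a,b,d}))) + (rec X. a.b.((X + X)\{a,b,d} + (0\{c} + X\{a,b,d}))))\{a,b,d} + (0\{c} + (rec X. a.b.((X + X)\{a,b,d} + (0\{c} + X\{a,b,d})))\{a,b,d}) ⊢ ∅
LTS(Q): 3 reachable states
  t0 = a.b.(((rec X. a.b.((X + X)\{a,b,d} + (0\{c} + X\{a,b,d}))) + (rec X. a.b.((X + X)\{a,b,d} + (0\{c} + X\{a,b,d}))))\{a,b,d} + (0\{c} + (rec X. a.b.((X + X)\{a,b,d} + (0\{c} + X\{a,b,d})))\{a,b,d})) ⊢ -a-> t1
  t1 = b.(((rec X. a.b.((X + X)\{a,b,d} + (0\{c} + X\{a,b,d}))) + (rec X. a.b.((X + X)\{a,b,d} + (0\{c} + X\{a,b,d}))))\{a,b,d} + (0\{c} + (rec X. a.b.((X + X)\{a,b,d} + (0\{c} + X\{a,b,d})))\{a,b,d})) ⊢ -b-> t2
  t2 = ((rec X. a.b.((X + X)\{a,b,d} + (0\{c} + X\{a,b,d}))) + (rec X. a.b.((X + X)\{a,b,d} + (0\{c} + X\{a,b,d}))))\{a,b,d} + (0\{c} + (rec X. a.b.((X + X)\{a,b,d} + (0\{c} + X\{a,b,d})))\{a,b,d}) ⊢ ∅
Bisimilarity quotient blocks:
  B0 = {s0, t0}
  B1 = {s1, t1}
  B2 = {s2, t2}
s0 ∈ B0, t0 ∈ B0 → same block
Bisimilar ⇒ trace-equivalent.

YES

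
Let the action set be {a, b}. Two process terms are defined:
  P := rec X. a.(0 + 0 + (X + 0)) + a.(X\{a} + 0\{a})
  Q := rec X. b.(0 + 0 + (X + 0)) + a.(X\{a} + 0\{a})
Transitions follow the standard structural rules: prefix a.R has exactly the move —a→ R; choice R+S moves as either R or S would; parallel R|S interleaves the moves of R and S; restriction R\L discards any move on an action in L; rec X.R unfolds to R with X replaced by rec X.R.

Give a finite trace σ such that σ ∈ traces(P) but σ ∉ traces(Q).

aa

P's transition system — 3 states:
  u0 = rec X. a.(0 + 0 + (X + 0)) + a.(X\{a} + 0\{a}) has moves —a→ u1, —a→ u2
  u1 = (rec X. a.(0 + 0 + (X + 0)) + a.(X\{a} + 0\{a}))\{a} + 0\{a} has moves ∅
  u2 = 0 + 0 + ((rec X. a.(0 + 0 + (X + 0)) + a.(X\{a} + 0\{a})) + 0) has moves —a→ u1, —a→ u2
Q's transition system — 4 states:
  v0 = rec X. b.(0 + 0 + (X + 0)) + a.(X\{a} + 0\{a}) has moves —a→ v1, —b→ v2
  v1 = (rec X. b.(0 + 0 + (X + 0)) + a.(X\{a} + 0\{a}))\{a} + 0\{a} has moves —b→ v3
  v2 = 0 + 0 + ((rec X. b.(0 + 0 + (X + 0)) + a.(X\{a} + 0\{a})) + 0) has moves —a→ v1, —b→ v2
  v3 = (0 + 0 + ((rec X. b.(0 + 0 + (X + 0)) + a.(X\{a} + 0\{a})) + 0))\{a} has moves —b→ v3
Run σ = ⟨aa⟩ on P: start {u0}
  after a @ step 1: {u1, u2}
  after a @ step 2: {u1, u2}
  P completes σ.
Run σ = ⟨aa⟩ on Q: start {v0}
  after a @ step 1: {v1}
  after a @ step 2: no successor for Q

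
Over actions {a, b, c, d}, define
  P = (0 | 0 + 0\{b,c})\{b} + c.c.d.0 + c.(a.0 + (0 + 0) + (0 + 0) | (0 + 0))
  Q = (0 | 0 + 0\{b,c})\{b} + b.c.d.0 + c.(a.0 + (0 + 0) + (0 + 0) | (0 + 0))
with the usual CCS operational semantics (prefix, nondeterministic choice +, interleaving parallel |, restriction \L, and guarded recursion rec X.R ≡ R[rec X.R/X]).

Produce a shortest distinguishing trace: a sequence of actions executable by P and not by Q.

P's transition system — 5 states:
  u0 = (0 | 0 + 0\{b,c})\{b} + c.c.d.0 + c.(a.0 + (0 + 0) + (0 + 0) | (0 + 0)) ⊢ --c--▸ u1, --c--▸ u2
  u1 = a.0 + (0 + 0) + (0 + 0) | (0 + 0) ⊢ --a--▸ u3
  u2 = c.d.0 ⊢ --c--▸ u4
  u3 = 0 ⊢ ·
  u4 = d.0 ⊢ --d--▸ u3
Q's transition system — 5 states:
  v0 = (0 | 0 + 0\{b,c})\{b} + b.c.d.0 + c.(a.0 + (0 + 0) + (0 + 0) | (0 + 0)) ⊢ --b--▸ v1, --c--▸ v2
  v1 = c.d.0 ⊢ --c--▸ v3
  v2 = a.0 + (0 + 0) + (0 + 0) | (0 + 0) ⊢ --a--▸ v4
  v3 = d.0 ⊢ --d--▸ v4
  v4 = 0 ⊢ ·
Run σ = ⟨cc⟩ on P: start {u0}
  step 1 (c): {u1, u2}
  step 2 (c): {u4}
  — P admits the full trace.
Run σ = ⟨cc⟩ on Q: start {v0}
  step 1 (c): {v2}
  step 2 (c): ∅  — Q cannot continue

cc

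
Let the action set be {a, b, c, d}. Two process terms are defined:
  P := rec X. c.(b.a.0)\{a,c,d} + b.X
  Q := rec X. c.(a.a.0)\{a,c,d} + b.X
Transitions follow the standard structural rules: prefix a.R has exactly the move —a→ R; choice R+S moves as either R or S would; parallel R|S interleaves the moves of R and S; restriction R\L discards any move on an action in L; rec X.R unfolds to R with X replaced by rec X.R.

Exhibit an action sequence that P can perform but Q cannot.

LTS(P): 3 reachable states
  u0 = rec X. c.(b.a.0)\{a,c,d} + b.X | ··b··> u0, ··c··> u1
  u1 = (b.a.0)\{a,c,d} | ··b··> u2
  u2 = (a.0)\{a,c,d} | ∅
LTS(Q): 2 reachable states
  v0 = rec X. c.(a.a.0)\{a,c,d} + b.X | ··b··> v0, ··c··> v1
  v1 = (a.a.0)\{a,c,d} | ∅
Executing cb from P (initial set {u0}):
  [1] c ⇒ {u1}
  [2] b ⇒ {u2}
  — P admits the full trace.
Executing cb from Q (initial set {v0}):
  [1] c ⇒ {v1}
  [2] b ⇒ no successor for Q

cb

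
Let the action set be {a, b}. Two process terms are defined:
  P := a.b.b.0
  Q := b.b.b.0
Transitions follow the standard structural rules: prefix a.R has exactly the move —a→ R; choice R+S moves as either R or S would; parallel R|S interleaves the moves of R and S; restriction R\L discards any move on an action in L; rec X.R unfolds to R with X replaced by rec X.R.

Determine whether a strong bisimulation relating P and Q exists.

NO

LTS(P): 4 reachable states
  u0 = a.b.b.0 ⊢ =a=> u1
  u1 = b.b.0 ⊢ =b=> u2
  u2 = b.0 ⊢ =b=> u3
  u3 = 0 ⊢ ∅
LTS(Q): 4 reachable states
  v0 = b.b.b.0 ⊢ =b=> v1
  v1 = b.b.0 ⊢ =b=> v2
  v2 = b.0 ⊢ =b=> v3
  v3 = 0 ⊢ ∅
Partition-refinement fixed point:
  B0 = {u0}
  B1 = {u1, v1}
  B2 = {u2, v2}
  B3 = {u3, v3}
  B4 = {v0}
u0 ∈ B0, v0 ∈ B4 → different blocks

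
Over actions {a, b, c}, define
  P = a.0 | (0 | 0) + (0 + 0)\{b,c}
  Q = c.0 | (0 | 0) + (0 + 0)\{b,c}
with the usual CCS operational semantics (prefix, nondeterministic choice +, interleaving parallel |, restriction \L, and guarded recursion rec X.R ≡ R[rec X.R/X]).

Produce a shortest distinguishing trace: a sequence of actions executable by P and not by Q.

a

LTS(P): 2 reachable states
  m0 = a.0 | (0 | 0) + (0 + 0)\{b,c} has moves ··a··> m1
  m1 = 0 | (0 | 0) has moves stopped
LTS(Q): 2 reachable states
  n0 = c.0 | (0 | 0) + (0 + 0)\{b,c} has moves ··c··> n1
  n1 = 0 | (0 | 0) has moves stopped
Run σ = ⟨a⟩ on P: start {m0}
  [1] a ⇒ {m1}
  ✓ P
Run σ = ⟨a⟩ on Q: start {n0}
  [1] a ⇒ ∅  — Q cannot continue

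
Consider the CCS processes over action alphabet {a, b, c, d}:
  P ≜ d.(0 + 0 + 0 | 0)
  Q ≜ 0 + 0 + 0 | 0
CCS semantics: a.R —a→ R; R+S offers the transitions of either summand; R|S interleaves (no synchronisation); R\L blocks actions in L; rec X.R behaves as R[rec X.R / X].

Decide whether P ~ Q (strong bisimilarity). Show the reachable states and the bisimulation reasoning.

P ≁ Q

LTS(P): 2 reachable states
  p0 = d.(0 + 0 + 0 | 0) → -d-> p1
  p1 = 0 + 0 + 0 | 0 → (no moves)
LTS(Q): 1 reachable states
  q0 = 0 + 0 + 0 | 0 → (no moves)
Partition-refinement fixed point:
  B0 = {p0}
  B1 = {p1, q0}
p0 ∈ B0, q0 ∈ B1 → different blocks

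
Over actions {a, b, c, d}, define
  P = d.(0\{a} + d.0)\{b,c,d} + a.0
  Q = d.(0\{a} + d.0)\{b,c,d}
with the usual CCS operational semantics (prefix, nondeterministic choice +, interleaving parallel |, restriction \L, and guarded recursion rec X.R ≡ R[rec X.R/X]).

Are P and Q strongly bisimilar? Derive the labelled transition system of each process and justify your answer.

P's transition system — 3 states:
  s0 = d.(0\{a} + d.0)\{b,c,d} + a.0 → —a→ s1, —d→ s2
  s1 = 0 → stopped
  s2 = (0\{a} + d.0)\{b,c,d} → stopped
Q's transition system — 2 states:
  t0 = d.(0\{a} + d.0)\{b,c,d} → —d→ t1
  t1 = (0\{a} + d.0)\{b,c,d} → stopped
Partition-refinement fixed point:
  B0 = {s0}
  B1 = {s1, s2, t1}
  B2 = {t0}
s0 ∈ B0, t0 ∈ B2 → different blocks

not bisimilar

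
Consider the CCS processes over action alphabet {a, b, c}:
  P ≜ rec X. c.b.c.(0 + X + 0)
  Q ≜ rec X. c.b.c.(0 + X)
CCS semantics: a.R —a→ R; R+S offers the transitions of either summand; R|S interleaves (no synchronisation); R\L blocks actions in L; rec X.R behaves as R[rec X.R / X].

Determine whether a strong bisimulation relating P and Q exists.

Reachable graph of P (4 states):
  s0 = rec X. c.b.c.(0 + X + 0) | —c→ s1
  s1 = b.c.(0 + (rec X. c.b.c.(0 + X + 0)) + 0) | —b→ s2
  s2 = c.(0 + (rec X. c.b.c.(0 + X + 0)) + 0) | —c→ s3
  s3 = 0 + (rec X. c.b.c.(0 + X + 0)) + 0 | —c→ s1
Reachable graph of Q (4 states):
  t0 = rec X. c.b.c.(0 + X) | —c→ t1
  t1 = b.c.(0 + (rec X. c.b.c.(0 + X))) | —b→ t2
  t2 = c.(0 + (rec X. c.b.c.(0 + X))) | —c→ t3
  t3 = 0 + (rec X. c.b.c.(0 + X)) | —c→ t1
Bisimilarity quotient blocks:
  B0 = {s0, s3, t0, t3}
  B1 = {s1, t1}
  B2 = {s2, t2}
s0 ∈ B0, t0 ∈ B0 → same block

bisimilar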